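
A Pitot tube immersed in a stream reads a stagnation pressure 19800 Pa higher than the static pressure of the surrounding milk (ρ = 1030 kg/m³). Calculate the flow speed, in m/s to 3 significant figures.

The dynamic pressure equals the rise in static pressure at the stagnation point: ΔP = ½ρv².
v = √(2ΔP/ρ) = √(2·19800/1030) = 6.20 m/s.

6.20 m/s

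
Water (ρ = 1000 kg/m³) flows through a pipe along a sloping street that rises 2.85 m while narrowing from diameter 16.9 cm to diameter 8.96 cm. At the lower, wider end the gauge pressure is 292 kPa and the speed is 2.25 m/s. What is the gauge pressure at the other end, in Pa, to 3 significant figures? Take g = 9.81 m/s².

Continuity gives A₁v₁ = A₂v₂, so v₂ = (224 cm²)/(63.1 cm²) × 2.25 m/s = 8.00 m/s.
Applying Bernoulli between the two ends and solving for P₂: P₂ = P₁ + ½ρ(v₁² − v₂²) − ρgΔh.
P₂ = 292000 + ½·1000·(2.25² − 8.00²) − 1000·9.81·(+2.85) = 292000 + (-29500) − (28000) = 235000 Pa.

235000 Pa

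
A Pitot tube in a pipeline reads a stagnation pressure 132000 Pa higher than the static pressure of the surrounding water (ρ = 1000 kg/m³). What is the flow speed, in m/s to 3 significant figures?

v = 16.2 m/s

Bernoulli between the free stream and the stagnation point: ½ρv² = P_stag − P_static.
v = √(2ΔP/ρ) = √(2·132000/1000) = 16.2 m/s.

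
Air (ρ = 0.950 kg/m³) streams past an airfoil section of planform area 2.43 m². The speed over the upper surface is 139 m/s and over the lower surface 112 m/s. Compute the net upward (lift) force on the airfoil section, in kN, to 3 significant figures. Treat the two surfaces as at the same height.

The faster flow above has the lower pressure; Bernoulli (same height) gives ΔP = ½ρ(v_up² − v_low²).
ΔP = ½·0.950·(139² − 112²) = 3220 Pa.
Lift = ΔP · A = 3220 × 2.43 = 7820 N.

F = 7.82 kN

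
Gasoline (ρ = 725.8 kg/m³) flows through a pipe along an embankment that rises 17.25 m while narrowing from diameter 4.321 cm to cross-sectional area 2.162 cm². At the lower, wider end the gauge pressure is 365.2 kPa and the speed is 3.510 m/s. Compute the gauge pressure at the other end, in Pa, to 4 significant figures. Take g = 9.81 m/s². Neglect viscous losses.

By continuity, v₂ = v₁·A₁/A₂ = 3.510·(14.66/2.162) = 23.81 m/s.
Bernoulli: P₁ + ½ρv₁² + ρg h₁ = P₂ + ½ρv₂² + ρg h₂, so P₂ = P₁ + ½ρ(v₁² − v₂²) − ρg(h₂ − h₁).
P₂ = 365200 + ½·725.8·(3.510² − 23.81²) − 725.8·9.81·(+17.25) = 365200 + (-201200) − (122800) = 41160 Pa.

P₂ ≈ 41160 Pa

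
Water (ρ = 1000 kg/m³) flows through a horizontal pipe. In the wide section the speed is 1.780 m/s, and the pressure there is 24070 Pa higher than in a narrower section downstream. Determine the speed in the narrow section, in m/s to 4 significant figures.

Horizontal Bernoulli: P₁ + ½ρv₁² = P₂ + ½ρv₂², so v₂² = v₁² + 2(P₁ − P₂)/ρ.
v₂ = √(1.780² + 2·24070/1000) = √(3.168 + 48.14) = 7.163 m/s.

v₂ = 7.163 m/s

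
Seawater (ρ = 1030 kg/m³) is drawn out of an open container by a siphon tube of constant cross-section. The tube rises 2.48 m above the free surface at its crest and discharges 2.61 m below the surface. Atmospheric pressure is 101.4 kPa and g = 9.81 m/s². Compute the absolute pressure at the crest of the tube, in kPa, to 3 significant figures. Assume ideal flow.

The outlet speed comes from Torricelli: v = √(2g·2.61) = 7.16 m/s.
Continuity keeps v the same throughout the tube; from surface to crest, P_atm + 0 = P_top + ½ρv² + ρg·h_top.
P_top = 101400 − ½·1030·7.16² − 1030·9.81·2.48 = 50000 Pa.

P_top = 50.0 kPa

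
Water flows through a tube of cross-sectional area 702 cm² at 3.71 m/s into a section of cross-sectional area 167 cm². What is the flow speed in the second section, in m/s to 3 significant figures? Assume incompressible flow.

15.6 m/s

The volume flow rate is constant, so v₂ = (A₁/A₂)v₁ = (702/167)·3.71 = 15.6 m/s.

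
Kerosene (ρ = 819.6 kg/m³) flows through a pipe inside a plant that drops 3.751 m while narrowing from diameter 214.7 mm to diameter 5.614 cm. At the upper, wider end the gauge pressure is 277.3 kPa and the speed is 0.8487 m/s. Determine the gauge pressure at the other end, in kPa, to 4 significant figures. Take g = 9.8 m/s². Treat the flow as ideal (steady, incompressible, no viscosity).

Mass conservation (A₁v₁ = A₂v₂) gives v₂ = 0.8487 × 362.0/24.75 = 12.41 m/s.
Applying Bernoulli between the two ends and solving for P₂: P₂ = P₁ + ½ρ(v₁² − v₂²) − ρgΔh.
P₂ = 277300 + ½·819.6·(0.8487² − 12.41²) − 819.6·9.8·(−3.751) = 277300 + (-62850) − (-30130) = 244600 Pa.

P₂ ≈ 244.6 kPa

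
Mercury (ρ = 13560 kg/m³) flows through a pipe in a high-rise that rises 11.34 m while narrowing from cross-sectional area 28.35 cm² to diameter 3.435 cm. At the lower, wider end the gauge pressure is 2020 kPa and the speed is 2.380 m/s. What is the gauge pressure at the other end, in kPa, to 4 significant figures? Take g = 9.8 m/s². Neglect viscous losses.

P₂ ≈ 192.0 kPa

By continuity, v₂ = v₁·A₁/A₂ = 2.380·(28.35/9.267) = 7.281 m/s.
Applying Bernoulli between the two ends and solving for P₂: P₂ = P₁ + ½ρ(v₁² − v₂²) − ρgΔh.
P₂ = 2020000 + ½·13560·(2.380² − 7.281²) − 13560·9.8·(+11.34) = 2020000 + (-321000) − (1507000) = 192000 Pa.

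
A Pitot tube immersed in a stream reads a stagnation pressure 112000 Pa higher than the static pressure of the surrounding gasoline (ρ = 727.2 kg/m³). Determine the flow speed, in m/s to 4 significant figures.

Bernoulli between the free stream and the stagnation point: ½ρv² = P_stag − P_static.
v = √(2ΔP/ρ) = √(2·112000/727.2) = 17.55 m/s.

17.55 m/s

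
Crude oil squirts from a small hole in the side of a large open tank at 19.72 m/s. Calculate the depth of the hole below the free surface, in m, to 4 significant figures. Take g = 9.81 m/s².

h = 19.82 m

For a small hole in a large open tank, ½v² = gh, giving h = v²/(2g).
h = 19.72²/(2·9.81) = 388.9/19.62 = 19.82 m.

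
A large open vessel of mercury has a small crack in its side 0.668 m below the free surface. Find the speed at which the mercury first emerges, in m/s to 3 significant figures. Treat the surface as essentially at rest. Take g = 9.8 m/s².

Bernoulli from surface to hole (P equal, v_surface ≈ 0): v = √(2gh) = √(2×9.8×0.668) = 3.62 m/s.

3.62 m/s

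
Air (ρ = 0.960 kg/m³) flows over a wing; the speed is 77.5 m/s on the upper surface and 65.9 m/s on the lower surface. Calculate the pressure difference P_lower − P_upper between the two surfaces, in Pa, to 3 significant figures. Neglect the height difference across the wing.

798 Pa

The pressure is lower where the speed is higher: ΔP = ½ρ(v_up² − v_low²).
ΔP = ½·0.960·(77.5² − 65.9²) = 798 Pa.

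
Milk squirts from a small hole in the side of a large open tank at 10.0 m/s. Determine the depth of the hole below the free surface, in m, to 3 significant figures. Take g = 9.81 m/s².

For a small hole in a large open tank, ½v² = gh, giving h = v²/(2g).
h = 10.0²/(2·9.81) = 100/19.62 = 5.10 m.

h = 5.10 m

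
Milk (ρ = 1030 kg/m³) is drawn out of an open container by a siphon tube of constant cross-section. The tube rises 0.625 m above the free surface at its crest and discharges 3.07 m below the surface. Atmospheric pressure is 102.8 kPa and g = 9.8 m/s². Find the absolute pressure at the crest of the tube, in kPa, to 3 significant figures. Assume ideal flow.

The outlet speed comes from Torricelli: v = √(2g·3.07) = 7.76 m/s.
Continuity keeps v the same throughout the tube; from surface to crest, P_atm + 0 = P_top + ½ρv² + ρg·h_top.
P_top = 102800 − ½·1030·7.76² − 1030·9.8·0.625 = 65500 Pa.

65.5 kPa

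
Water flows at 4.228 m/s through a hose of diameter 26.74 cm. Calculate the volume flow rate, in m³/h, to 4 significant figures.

Q = A·v = 0.05616 m² × 4.228 m/s = 0.2374 m³/s.
Converting: 0.2374 m³/s × 3600 = 854.8 m³/h.

Q ≈ 854.8 m³/h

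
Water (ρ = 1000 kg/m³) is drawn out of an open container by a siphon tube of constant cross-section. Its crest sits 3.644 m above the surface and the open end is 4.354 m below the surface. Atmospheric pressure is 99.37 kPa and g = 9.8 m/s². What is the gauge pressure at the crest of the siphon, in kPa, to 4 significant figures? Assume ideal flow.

P_gauge ≈ -78.38 kPa

Bernoulli surface→outlet gives ½v² = g·h_out, so v = √(2·9.8·4.354) = 9.238 m/s.
Continuity keeps v the same throughout the tube; from surface to crest, P_atm + 0 = P_top + ½ρv² + ρg·h_top.
P_top = 99370 − ½·1000·9.238² − 1000·9.8·3.644 = 20990 Pa. So P_gauge = P_top − P_atm = -78380 Pa.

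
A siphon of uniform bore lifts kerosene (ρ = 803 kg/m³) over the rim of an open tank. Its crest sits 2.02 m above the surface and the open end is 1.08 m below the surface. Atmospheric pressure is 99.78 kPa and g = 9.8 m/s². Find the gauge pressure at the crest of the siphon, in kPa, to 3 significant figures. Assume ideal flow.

P_gauge = -24.4 kPa

The outlet speed comes from Torricelli: v = √(2g·1.08) = 4.60 m/s.
The bore is uniform, so the speed at the crest is the same v. Bernoulli surface→crest: P_atm = P_top + ½ρv² + ρg·h_top.
P_top = 99780 − ½·803·4.60² − 803·9.8·2.02 = 75400 Pa. So P_gauge = P_top − P_atm = -24400 Pa.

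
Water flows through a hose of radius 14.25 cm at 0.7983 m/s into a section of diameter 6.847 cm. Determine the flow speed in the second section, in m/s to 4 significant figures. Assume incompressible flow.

Continuity gives A₁v₁ = A₂v₂, so v₂ = (637.9 cm²)/(36.82 cm²) × 0.7983 m/s = 13.83 m/s.

v₂ ≈ 13.83 m/s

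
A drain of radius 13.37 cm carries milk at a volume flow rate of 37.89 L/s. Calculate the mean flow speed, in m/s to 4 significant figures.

Q = 37.89 L/s = 0.03789 m³/s.
v = Q/A = 0.03789 / 0.05616 = 0.6747 m/s.

v ≈ 0.6747 m/s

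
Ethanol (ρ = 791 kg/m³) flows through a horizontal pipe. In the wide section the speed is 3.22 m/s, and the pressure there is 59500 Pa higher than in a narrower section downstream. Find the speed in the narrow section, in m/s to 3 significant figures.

12.7 m/s

Horizontal Bernoulli: P₁ + ½ρv₁² = P₂ + ½ρv₂², so v₂² = v₁² + 2(P₁ − P₂)/ρ.
v₂ = √(3.22² + 2·59500/791) = √(10.4 + 150) = 12.7 m/s.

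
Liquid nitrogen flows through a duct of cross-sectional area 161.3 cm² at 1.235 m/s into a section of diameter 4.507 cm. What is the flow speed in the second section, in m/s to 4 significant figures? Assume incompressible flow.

v₂ = 12.49 m/s

The volume flow rate is constant, so v₂ = (A₁/A₂)v₁ = (161.3/15.95)·1.235 = 12.49 m/s.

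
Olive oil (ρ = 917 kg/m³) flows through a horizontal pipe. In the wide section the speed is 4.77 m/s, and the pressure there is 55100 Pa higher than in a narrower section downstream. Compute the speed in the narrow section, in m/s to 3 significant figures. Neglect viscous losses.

12.0 m/s

With h₁ = h₂, rearranging Bernoulli gives v₂ = √(v₁² + 2ΔP/ρ).
v₂ = √(4.77² + 2·55100/917) = √(22.8 + 120) = 12.0 m/s.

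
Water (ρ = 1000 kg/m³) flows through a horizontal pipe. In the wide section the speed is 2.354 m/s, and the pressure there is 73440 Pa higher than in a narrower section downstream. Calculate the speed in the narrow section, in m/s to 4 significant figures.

With h₁ = h₂, rearranging Bernoulli gives v₂ = √(v₁² + 2ΔP/ρ).
v₂ = √(2.354² + 2·73440/1000) = √(5.541 + 146.9) = 12.35 m/s.

v₂ = 12.35 m/s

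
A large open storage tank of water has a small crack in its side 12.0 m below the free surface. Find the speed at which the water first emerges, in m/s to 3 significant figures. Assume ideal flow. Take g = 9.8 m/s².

v = 15.3 m/s

Torricelli's result v = √(2gh) gives v = √(2·9.8·12.0) = 15.3 m/s.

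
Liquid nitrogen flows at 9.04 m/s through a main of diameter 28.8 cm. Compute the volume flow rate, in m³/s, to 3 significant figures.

Q = A·v = 0.0651 m² × 9.04 m/s = 0.589 m³/s.

Q ≈ 0.589 m³/s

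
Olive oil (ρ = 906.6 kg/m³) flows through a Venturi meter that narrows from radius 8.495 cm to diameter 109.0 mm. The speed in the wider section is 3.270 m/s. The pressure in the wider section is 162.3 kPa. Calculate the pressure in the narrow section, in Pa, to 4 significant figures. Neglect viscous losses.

Mass conservation (A₁v₁ = A₂v₂) gives v₂ = 3.270 × 226.7/93.31 = 7.945 m/s.
With no height change, Bernoulli's equation is P₁ + ½ρv₁² = P₂ + ½ρv₂².
P₂ = P₁ − ½ρ(v₂² − v₁²) = 162300 − ½·906.6·(7.945² − 3.270²) = 162300 − 23760 = 138500 Pa.

P₂ ≈ 138500 Pa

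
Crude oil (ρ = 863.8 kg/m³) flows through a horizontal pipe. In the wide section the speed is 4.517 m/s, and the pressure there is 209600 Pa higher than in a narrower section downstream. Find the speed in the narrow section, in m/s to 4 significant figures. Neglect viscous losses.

Along the level pipe P + ½ρv² is conserved, hence v₂² = v₁² + 2(P₁ − P₂)/ρ.
v₂ = √(4.517² + 2·209600/863.8) = √(20.40 + 485.3) = 22.49 m/s.

v₂ ≈ 22.49 m/s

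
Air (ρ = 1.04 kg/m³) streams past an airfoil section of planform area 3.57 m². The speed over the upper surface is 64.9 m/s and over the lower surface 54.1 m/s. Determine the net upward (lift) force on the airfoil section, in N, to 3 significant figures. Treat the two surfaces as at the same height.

2390 N

From P + ½ρv² = const at equal height, P_low − P_up = ½ρ(v_up² − v_low²).
ΔP = ½·1.04·(64.9² − 54.1²) = 668 Pa.
Lift = ΔP · A = 668 × 3.57 = 2390 N.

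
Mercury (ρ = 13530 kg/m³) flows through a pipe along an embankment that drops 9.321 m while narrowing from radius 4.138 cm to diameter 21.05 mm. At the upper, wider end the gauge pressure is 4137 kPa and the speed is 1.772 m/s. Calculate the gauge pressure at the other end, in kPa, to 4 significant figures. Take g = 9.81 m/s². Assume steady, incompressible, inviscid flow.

Mass conservation (A₁v₁ = A₂v₂) gives v₂ = 1.772 × 53.79/3.480 = 27.39 m/s.
Bernoulli: P₁ + ½ρv₁² + ρg h₁ = P₂ + ½ρv₂² + ρg h₂, so P₂ = P₁ + ½ρ(v₁² − v₂²) − ρg(h₂ − h₁).
P₂ = 4137000 + ½·13530·(1.772² − 27.39²) − 13530·9.81·(−9.321) = 4137000 + (-5054000) − (-1237000) = 320000 Pa.

P₂ ≈ 320.0 kPa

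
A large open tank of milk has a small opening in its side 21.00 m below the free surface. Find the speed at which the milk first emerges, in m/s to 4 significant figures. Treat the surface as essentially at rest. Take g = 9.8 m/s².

Torricelli's result v = √(2gh) gives v = √(2·9.8·21.00) = 20.29 m/s.

v ≈ 20.29 m/s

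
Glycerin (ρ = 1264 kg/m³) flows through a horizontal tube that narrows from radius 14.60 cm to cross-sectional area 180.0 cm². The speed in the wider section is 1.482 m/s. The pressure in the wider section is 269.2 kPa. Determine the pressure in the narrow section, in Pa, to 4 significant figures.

P₂ ≈ 251400 Pa

The volume flow rate is constant, so v₂ = (A₁/A₂)v₁ = (669.7/180.0)·1.482 = 5.514 m/s.
The pipe is horizontal, so Bernoulli reduces to P₁ + ½ρv₁² = P₂ + ½ρv₂².
P₂ = P₁ − ½ρ(v₂² − v₁²) = 269200 − ½·1264·(5.514² − 1.482²) = 269200 − 17820 = 251400 Pa.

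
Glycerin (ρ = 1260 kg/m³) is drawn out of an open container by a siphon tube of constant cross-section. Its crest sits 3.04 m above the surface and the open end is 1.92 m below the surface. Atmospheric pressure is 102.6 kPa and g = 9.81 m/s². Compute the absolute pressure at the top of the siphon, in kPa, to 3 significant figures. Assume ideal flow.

Bernoulli surface→outlet gives ½v² = g·h_out, so v = √(2·9.81·1.92) = 6.14 m/s.
With constant cross-section the crest speed equals v; applying Bernoulli from the surface up to the crest, P_top = P_atm − ½ρv² − ρg·h_top.
P_top = 102600 − ½·1260·6.14² − 1260·9.81·3.04 = 41300 Pa.

P_top ≈ 41.3 kPa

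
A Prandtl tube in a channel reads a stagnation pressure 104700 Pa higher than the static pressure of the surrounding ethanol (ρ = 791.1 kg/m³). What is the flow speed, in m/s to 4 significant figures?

At the stagnation point the flow is brought to rest, so Bernoulli gives P_stag − P_static = ½ρv².
v = √(2ΔP/ρ) = √(2·104700/791.1) = 16.27 m/s.

v ≈ 16.27 m/s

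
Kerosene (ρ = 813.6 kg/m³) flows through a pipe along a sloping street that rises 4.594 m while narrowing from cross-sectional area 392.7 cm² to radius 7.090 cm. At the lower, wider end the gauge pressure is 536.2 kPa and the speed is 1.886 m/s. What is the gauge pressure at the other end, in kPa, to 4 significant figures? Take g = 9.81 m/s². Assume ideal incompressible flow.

492.0 kPa

Mass conservation (A₁v₁ = A₂v₂) gives v₂ = 1.886 × 392.7/157.9 = 4.690 m/s.
Bernoulli: P₁ + ½ρv₁² + ρg h₁ = P₂ + ½ρv₂² + ρg h₂, so P₂ = P₁ + ½ρ(v₁² − v₂²) − ρg(h₂ − h₁).
P₂ = 536200 + ½·813.6·(1.886² − 4.690²) − 813.6·9.81·(+4.594) = 536200 + (-7501) − (36670) = 492000 Pa.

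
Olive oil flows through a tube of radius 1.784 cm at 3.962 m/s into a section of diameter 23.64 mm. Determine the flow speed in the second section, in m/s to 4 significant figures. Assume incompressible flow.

By continuity, v₂ = v₁·A₁/A₂ = 3.962·(9.999/4.389) = 9.025 m/s.

9.025 m/s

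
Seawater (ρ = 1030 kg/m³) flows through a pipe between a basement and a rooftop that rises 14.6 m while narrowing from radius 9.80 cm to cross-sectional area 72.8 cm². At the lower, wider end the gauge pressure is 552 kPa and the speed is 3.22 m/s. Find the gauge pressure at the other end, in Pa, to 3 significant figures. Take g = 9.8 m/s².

P₂ ≈ 318000 Pa

Continuity gives A₁v₁ = A₂v₂, so v₂ = (302 cm²)/(72.8 cm²) × 3.22 m/s = 13.3 m/s.
Bernoulli: P₁ + ½ρv₁² + ρg h₁ = P₂ + ½ρv₂² + ρg h₂, so P₂ = P₁ + ½ρ(v₁² − v₂²) − ρg(h₂ − h₁).
P₂ = 552000 + ½·1030·(3.22² − 13.3²) − 1030·9.8·(+14.6) = 552000 + (-86400) − (147000) = 318000 Pa.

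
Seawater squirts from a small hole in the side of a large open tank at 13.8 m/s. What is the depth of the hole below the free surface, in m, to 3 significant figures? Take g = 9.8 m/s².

For a small hole in a large open tank, ½v² = gh, giving h = v²/(2g).
h = 13.8²/(2·9.8) = 190/19.60 = 9.72 m.

9.72 m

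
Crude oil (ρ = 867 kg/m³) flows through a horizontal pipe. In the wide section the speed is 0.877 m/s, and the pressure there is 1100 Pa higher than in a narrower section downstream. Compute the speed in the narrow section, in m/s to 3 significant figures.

With h₁ = h₂, rearranging Bernoulli gives v₂ = √(v₁² + 2ΔP/ρ).
v₂ = √(0.877² + 2·1100/867) = √(0.769 + 2.54) = 1.82 m/s.

v₂ ≈ 1.82 m/s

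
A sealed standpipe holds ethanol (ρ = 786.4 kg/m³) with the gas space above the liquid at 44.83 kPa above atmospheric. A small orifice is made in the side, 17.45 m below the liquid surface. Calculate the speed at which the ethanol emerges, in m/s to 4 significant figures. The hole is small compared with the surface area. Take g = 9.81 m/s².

v = 21.36 m/s

Take point 1 at the surface (v₁ ≈ 0) and point 2 at the hole (at atmospheric pressure). Bernoulli: P₁ + ρg h = P_atm + ½ρv₂².
With P₁ − P_atm = 44830 Pa, v₂ = √(2gh + 2ΔP/ρ) = √(2·9.81·17.45 + 2·44830/786.4) = 21.36 m/s.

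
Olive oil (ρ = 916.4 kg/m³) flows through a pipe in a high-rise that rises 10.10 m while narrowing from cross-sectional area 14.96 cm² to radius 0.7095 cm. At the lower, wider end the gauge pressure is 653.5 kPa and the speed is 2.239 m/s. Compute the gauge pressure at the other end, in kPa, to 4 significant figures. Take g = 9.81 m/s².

Continuity gives A₁v₁ = A₂v₂, so v₂ = (14.96 cm²)/(1.581 cm²) × 2.239 m/s = 21.18 m/s.
Applying Bernoulli between the two ends and solving for P₂: P₂ = P₁ + ½ρ(v₁² − v₂²) − ρgΔh.
P₂ = 653500 + ½·916.4·(2.239² − 21.18²) − 916.4·9.81·(+10.10) = 653500 + (-203300) − (90800) = 359400 Pa.

P₂ = 359.4 kPa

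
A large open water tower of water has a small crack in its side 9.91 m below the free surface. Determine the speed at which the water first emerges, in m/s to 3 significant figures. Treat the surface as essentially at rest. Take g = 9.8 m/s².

Bernoulli from surface to hole (P equal, v_surface ≈ 0): v = √(2gh) = √(2×9.8×9.91) = 13.9 m/s.

v ≈ 13.9 m/s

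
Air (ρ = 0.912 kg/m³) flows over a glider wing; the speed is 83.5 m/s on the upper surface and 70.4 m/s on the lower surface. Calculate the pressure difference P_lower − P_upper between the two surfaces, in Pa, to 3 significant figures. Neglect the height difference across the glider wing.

The pressure is lower where the speed is higher: ΔP = ½ρ(v_up² − v_low²).
ΔP = ½·0.912·(83.5² − 70.4²) = 919 Pa.

ΔP = 919 Pa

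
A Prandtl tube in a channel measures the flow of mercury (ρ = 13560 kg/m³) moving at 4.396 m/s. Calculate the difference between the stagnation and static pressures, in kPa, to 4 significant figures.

ΔP = 131.0 kPa

The dynamic pressure equals the rise in static pressure at the stagnation point: ΔP = ½ρv².
ΔP = ½·13560·4.396² = 131000 Pa.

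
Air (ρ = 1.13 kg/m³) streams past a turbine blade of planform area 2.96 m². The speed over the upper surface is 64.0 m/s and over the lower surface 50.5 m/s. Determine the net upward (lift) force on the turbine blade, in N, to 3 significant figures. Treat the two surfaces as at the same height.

From P + ½ρv² = const at equal height, P_low − P_up = ½ρ(v_up² − v_low²).
ΔP = ½·1.13·(64.0² − 50.5²) = 873 Pa.
Lift = ΔP · A = 873 × 2.96 = 2590 N.

F ≈ 2590 N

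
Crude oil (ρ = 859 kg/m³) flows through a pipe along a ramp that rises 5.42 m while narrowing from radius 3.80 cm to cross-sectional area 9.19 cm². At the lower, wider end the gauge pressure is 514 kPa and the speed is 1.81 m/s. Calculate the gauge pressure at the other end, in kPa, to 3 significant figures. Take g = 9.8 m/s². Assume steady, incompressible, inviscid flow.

The volume flow rate is constant, so v₂ = (A₁/A₂)v₁ = (45.4/9.19)·1.81 = 8.93 m/s.
Applying Bernoulli between the two ends and solving for P₂: P₂ = P₁ + ½ρ(v₁² − v₂²) − ρgΔh.
P₂ = 514000 + ½·859·(1.81² − 8.93²) − 859·9.8·(+5.42) = 514000 + (-32900) − (45600) = 435000 Pa.

P₂ ≈ 435 kPa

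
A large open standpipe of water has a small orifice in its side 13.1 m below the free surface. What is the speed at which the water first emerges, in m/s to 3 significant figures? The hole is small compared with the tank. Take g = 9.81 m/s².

Torricelli's result v = √(2gh) gives v = √(2·9.81·13.1) = 16.0 m/s.

16.0 m/s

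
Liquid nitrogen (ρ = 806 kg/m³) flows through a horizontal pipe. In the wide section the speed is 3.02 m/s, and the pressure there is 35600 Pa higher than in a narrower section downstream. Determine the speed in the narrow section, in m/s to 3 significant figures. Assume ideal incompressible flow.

v₂ ≈ 9.87 m/s

Horizontal Bernoulli: P₁ + ½ρv₁² = P₂ + ½ρv₂², so v₂² = v₁² + 2(P₁ − P₂)/ρ.
v₂ = √(3.02² + 2·35600/806) = √(9.12 + 88.3) = 9.87 m/s.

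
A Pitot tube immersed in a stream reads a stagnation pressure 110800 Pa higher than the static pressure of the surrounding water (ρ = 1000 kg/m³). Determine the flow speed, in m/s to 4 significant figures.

v ≈ 14.89 m/s

At the stagnation point the flow is brought to rest, so Bernoulli gives P_stag − P_static = ½ρv².
v = √(2ΔP/ρ) = √(2·110800/1000) = 14.89 m/s.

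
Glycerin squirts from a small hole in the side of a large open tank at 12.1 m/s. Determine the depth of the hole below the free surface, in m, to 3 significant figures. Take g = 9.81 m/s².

Torricelli: v = √(2gh), so h = v²/(2g).
h = 12.1²/(2·9.81) = 146/19.62 = 7.46 m.

h ≈ 7.46 m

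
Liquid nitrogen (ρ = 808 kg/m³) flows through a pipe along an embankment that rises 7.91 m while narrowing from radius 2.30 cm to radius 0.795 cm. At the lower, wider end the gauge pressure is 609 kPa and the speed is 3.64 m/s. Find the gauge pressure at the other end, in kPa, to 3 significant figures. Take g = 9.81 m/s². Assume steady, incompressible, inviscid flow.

Continuity gives A₁v₁ = A₂v₂, so v₂ = (16.6 cm²)/(1.99 cm²) × 3.64 m/s = 30.5 m/s.
Bernoulli: P₁ + ½ρv₁² + ρg h₁ = P₂ + ½ρv₂² + ρg h₂, so P₂ = P₁ + ½ρ(v₁² − v₂²) − ρg(h₂ − h₁).
P₂ = 609000 + ½·808·(3.64² − 30.5²) − 808·9.81·(+7.91) = 609000 + (-370000) − (62700) = 177000 Pa.

177 kPa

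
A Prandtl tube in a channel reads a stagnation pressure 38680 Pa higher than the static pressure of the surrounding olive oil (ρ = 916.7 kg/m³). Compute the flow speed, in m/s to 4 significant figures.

v = 9.186 m/s

The dynamic pressure equals the rise in static pressure at the stagnation point: ΔP = ½ρv².
v = √(2ΔP/ρ) = √(2·38680/916.7) = 9.186 m/s.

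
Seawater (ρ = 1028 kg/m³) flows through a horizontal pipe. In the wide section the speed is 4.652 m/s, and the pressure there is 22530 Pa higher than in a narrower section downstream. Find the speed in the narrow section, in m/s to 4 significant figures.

With h₁ = h₂, rearranging Bernoulli gives v₂ = √(v₁² + 2ΔP/ρ).
v₂ = √(4.652² + 2·22530/1028) = √(21.64 + 43.83) = 8.092 m/s.

v₂ ≈ 8.092 m/s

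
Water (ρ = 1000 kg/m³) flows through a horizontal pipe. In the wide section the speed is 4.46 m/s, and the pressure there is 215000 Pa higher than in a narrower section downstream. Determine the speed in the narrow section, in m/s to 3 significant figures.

With h₁ = h₂, rearranging Bernoulli gives v₂ = √(v₁² + 2ΔP/ρ).
v₂ = √(4.46² + 2·215000/1000) = √(19.9 + 430) = 21.2 m/s.

v₂ = 21.2 m/s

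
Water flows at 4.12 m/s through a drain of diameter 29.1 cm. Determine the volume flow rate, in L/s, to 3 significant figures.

Q = 274 L/s

Q = A·v = 0.0665 m² × 4.12 m/s = 0.274 m³/s.
Converting: 0.274 m³/s × 1000 = 274 L/s.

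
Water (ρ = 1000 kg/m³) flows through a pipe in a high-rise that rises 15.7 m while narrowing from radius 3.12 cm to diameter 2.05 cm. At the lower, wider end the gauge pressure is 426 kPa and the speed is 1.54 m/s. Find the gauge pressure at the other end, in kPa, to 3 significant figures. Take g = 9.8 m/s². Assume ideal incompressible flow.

P₂ ≈ 172 kPa

Continuity gives A₁v₁ = A₂v₂, so v₂ = (30.6 cm²)/(3.30 cm²) × 1.54 m/s = 14.3 m/s.
Applying Bernoulli between the two ends and solving for P₂: P₂ = P₁ + ½ρ(v₁² − v₂²) − ρgΔh.
P₂ = 426000 + ½·1000·(1.54² − 14.3²) − 1000·9.8·(+15.7) = 426000 + (-101000) − (154000) = 172000 Pa.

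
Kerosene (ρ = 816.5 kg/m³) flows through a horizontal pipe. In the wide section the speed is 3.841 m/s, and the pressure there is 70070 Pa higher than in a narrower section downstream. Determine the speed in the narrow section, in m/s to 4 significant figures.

Horizontal Bernoulli: P₁ + ½ρv₁² = P₂ + ½ρv₂², so v₂² = v₁² + 2(P₁ − P₂)/ρ.
v₂ = √(3.841² + 2·70070/816.5) = √(14.75 + 171.6) = 13.65 m/s.

v₂ ≈ 13.65 m/s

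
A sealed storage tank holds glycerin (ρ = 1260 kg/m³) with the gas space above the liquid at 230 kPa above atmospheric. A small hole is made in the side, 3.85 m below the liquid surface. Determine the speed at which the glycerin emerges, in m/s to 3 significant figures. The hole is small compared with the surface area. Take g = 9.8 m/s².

v ≈ 21.0 m/s

Take point 1 at the surface (v₁ ≈ 0) and point 2 at the hole (at atmospheric pressure). Bernoulli: P₁ + ρg h = P_atm + ½ρv₂².
With P₁ − P_atm = 230000 Pa, v₂ = √(2gh + 2ΔP/ρ) = √(2·9.8·3.85 + 2·230000/1260) = 21.0 m/s.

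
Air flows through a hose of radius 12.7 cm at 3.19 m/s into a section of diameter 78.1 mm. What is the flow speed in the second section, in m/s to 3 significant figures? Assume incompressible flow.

v₂ = 33.7 m/s

Mass conservation (A₁v₁ = A₂v₂) gives v₂ = 3.19 × 507/47.9 = 33.7 m/s.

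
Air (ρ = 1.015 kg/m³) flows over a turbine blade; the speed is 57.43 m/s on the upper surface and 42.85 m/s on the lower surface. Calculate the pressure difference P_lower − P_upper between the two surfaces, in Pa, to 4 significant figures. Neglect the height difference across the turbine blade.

Bernoulli (same height): P_lower − P_upper = ½ρ(v_upper² − v_lower²).
ΔP = ½·1.015·(57.43² − 42.85²) = 742.0 Pa.

ΔP = 742.0 Pa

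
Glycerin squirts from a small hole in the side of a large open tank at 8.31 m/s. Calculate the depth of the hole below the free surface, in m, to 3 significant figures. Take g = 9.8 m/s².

3.52 m

Inverting v = √(2gh) gives h = v² / 2g.
h = 8.31²/(2·9.8) = 69.1/19.60 = 3.52 m.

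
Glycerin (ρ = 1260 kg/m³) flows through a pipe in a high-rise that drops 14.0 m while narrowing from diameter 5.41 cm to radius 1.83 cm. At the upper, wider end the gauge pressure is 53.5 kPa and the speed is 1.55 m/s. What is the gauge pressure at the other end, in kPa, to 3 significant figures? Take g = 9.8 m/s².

221 kPa

The volume flow rate is constant, so v₂ = (A₁/A₂)v₁ = (23.0/10.5)·1.55 = 3.39 m/s.
Bernoulli: P₁ + ½ρv₁² + ρg h₁ = P₂ + ½ρv₂² + ρg h₂, so P₂ = P₁ + ½ρ(v₁² − v₂²) − ρg(h₂ − h₁).
P₂ = 53500 + ½·1260·(1.55² − 3.39²) − 1260·9.8·(−14.0) = 53500 + (-5710) − (-173000) = 221000 Pa.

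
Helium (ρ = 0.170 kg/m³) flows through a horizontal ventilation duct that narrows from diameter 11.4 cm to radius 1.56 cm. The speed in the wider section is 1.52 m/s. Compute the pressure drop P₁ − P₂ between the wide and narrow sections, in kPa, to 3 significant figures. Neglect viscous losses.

Mass conservation (A₁v₁ = A₂v₂) gives v₂ = 1.52 × 102/7.65 = 20.3 m/s.
Bernoulli (h₁ = h₂): P₁ − P₂ = ½ρ(v₂² − v₁²).
P₁ − P₂ = ½·0.170·(20.3² − 1.52²) = ½·0.170·409 = 34.8 Pa.

ΔP = 0.0348 kPa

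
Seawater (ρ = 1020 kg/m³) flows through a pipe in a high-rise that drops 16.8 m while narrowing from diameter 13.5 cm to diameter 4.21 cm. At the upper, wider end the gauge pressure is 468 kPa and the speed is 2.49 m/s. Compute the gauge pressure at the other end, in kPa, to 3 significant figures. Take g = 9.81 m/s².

Continuity gives A₁v₁ = A₂v₂, so v₂ = (143 cm²)/(13.9 cm²) × 2.49 m/s = 25.6 m/s.
Bernoulli: P₁ + ½ρv₁² + ρg h₁ = P₂ + ½ρv₂² + ρg h₂, so P₂ = P₁ + ½ρ(v₁² − v₂²) − ρg(h₂ − h₁).
P₂ = 468000 + ½·1020·(2.49² − 25.6²) − 1020·9.81·(−16.8) = 468000 + (-331000) − (-168000) = 305000 Pa.

P₂ = 305 kPa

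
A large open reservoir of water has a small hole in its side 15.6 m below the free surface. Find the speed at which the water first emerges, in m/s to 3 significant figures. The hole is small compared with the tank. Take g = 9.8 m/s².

v ≈ 17.5 m/s

Torricelli's result v = √(2gh) gives v = √(2·9.8·15.6) = 17.5 m/s.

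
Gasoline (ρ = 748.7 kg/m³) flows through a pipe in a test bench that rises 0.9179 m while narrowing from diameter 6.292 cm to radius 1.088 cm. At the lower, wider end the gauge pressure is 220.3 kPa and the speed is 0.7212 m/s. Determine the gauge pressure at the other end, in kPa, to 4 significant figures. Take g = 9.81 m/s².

By continuity, v₂ = v₁·A₁/A₂ = 0.7212·(31.09/3.719) = 6.030 m/s.
Applying Bernoulli between the two ends and solving for P₂: P₂ = P₁ + ½ρ(v₁² − v₂²) − ρgΔh.
P₂ = 220300 + ½·748.7·(0.7212² − 6.030²) − 748.7·9.81·(+0.9179) = 220300 + (-13420) − (6742) = 200100 Pa.

P₂ = 200.1 kPa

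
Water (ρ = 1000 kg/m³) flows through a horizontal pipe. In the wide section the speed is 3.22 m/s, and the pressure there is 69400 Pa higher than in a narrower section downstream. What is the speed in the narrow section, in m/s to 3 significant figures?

With h₁ = h₂, rearranging Bernoulli gives v₂ = √(v₁² + 2ΔP/ρ).
v₂ = √(3.22² + 2·69400/1000) = √(10.4 + 139) = 12.2 m/s.

12.2 m/s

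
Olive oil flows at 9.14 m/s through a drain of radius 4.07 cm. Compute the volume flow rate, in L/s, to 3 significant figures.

Q = A·v = 0.00520 m² × 9.14 m/s = 0.0476 m³/s.
Converting: 0.0476 m³/s × 1000 = 47.6 L/s.

Q ≈ 47.6 L/s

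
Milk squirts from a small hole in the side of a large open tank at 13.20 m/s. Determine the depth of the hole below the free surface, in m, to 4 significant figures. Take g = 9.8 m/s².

h ≈ 8.890 m

For a small hole in a large open tank, ½v² = gh, giving h = v²/(2g).
h = 13.20²/(2·9.8) = 174.2/19.60 = 8.890 m.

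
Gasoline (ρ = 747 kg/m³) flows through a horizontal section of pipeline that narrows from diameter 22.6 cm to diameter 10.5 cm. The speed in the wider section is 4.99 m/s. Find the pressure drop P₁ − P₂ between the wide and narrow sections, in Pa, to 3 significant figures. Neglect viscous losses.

Continuity gives A₁v₁ = A₂v₂, so v₂ = (401 cm²)/(86.6 cm²) × 4.99 m/s = 23.1 m/s.
With no height change, Bernoulli's equation is P₁ + ½ρv₁² = P₂ + ½ρv₂².
P₁ − P₂ = ½·747·(23.1² − 4.99²) = ½·747·510 = 190000 Pa.

ΔP ≈ 190000 Pa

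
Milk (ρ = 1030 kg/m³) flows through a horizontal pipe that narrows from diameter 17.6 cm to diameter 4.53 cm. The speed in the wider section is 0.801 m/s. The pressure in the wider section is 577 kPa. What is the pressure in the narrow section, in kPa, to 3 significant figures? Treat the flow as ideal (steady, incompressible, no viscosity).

The volume flow rate is constant, so v₂ = (A₁/A₂)v₁ = (243/16.1)·0.801 = 12.1 m/s.
Bernoulli (h₁ = h₂): P₁ − P₂ = ½ρ(v₂² − v₁²).
P₂ = P₁ − ½ρ(v₂² − v₁²) = 577000 − ½·1030·(12.1² − 0.801²) = 577000 − 75000 = 502000 Pa.

P₂ ≈ 502 kPa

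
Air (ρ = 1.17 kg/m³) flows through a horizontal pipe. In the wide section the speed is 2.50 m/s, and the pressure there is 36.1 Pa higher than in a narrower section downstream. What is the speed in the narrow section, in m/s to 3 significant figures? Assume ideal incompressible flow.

v₂ ≈ 8.24 m/s

Along the level pipe P + ½ρv² is conserved, hence v₂² = v₁² + 2(P₁ − P₂)/ρ.
v₂ = √(2.50² + 2·36.1/1.17) = √(6.25 + 61.7) = 8.24 m/s.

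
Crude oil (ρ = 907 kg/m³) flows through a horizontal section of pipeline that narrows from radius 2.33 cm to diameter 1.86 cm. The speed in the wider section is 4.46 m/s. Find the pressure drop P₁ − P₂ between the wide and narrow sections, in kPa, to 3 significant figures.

ΔP ≈ 346 kPa

The volume flow rate is constant, so v₂ = (A₁/A₂)v₁ = (17.1/2.72)·4.46 = 28.0 m/s.
The pipe is horizontal, so Bernoulli reduces to P₁ + ½ρv₁² = P₂ + ½ρv₂².
P₁ − P₂ = ½·907·(28.0² − 4.46²) = ½·907·764 = 346000 Pa.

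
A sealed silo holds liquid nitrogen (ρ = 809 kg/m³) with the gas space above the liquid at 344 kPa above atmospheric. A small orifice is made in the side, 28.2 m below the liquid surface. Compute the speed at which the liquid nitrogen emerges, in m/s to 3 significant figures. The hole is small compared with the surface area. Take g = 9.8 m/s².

v ≈ 37.5 m/s

Take point 1 at the surface (v₁ ≈ 0) and point 2 at the hole (at atmospheric pressure). Bernoulli: P₁ + ρg h = P_atm + ½ρv₂².
With P₁ − P_atm = 344000 Pa, v₂ = √(2gh + 2ΔP/ρ) = √(2·9.8·28.2 + 2·344000/809) = 37.5 m/s.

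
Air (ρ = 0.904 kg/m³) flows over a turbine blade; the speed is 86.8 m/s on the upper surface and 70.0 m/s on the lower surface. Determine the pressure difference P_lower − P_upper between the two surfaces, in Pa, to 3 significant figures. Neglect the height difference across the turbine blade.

ΔP = 1190 Pa

Bernoulli (same height): P_lower − P_upper = ½ρ(v_upper² − v_lower²).
ΔP = ½·0.904·(86.8² − 70.0²) = 1190 Pa.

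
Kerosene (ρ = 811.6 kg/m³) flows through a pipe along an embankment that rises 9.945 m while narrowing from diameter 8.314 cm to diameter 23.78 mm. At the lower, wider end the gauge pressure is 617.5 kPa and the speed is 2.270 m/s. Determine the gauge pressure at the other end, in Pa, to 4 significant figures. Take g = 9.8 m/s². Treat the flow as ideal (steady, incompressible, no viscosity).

The volume flow rate is constant, so v₂ = (A₁/A₂)v₁ = (54.29/4.441)·2.270 = 27.75 m/s.
Applying Bernoulli between the two ends and solving for P₂: P₂ = P₁ + ½ρ(v₁² − v₂²) − ρgΔh.
P₂ = 617500 + ½·811.6·(2.270² − 27.75²) − 811.6·9.8·(+9.945) = 617500 + (-310300) − (79100) = 228100 Pa.

P₂ ≈ 228100 Pa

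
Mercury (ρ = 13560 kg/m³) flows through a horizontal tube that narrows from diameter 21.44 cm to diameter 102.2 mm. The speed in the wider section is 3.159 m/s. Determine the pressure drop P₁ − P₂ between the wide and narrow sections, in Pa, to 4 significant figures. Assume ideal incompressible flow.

By continuity, v₂ = v₁·A₁/A₂ = 3.159·(361.0/82.03) = 13.90 m/s.
With no height change, Bernoulli's equation is P₁ + ½ρv₁² = P₂ + ½ρv₂².
P₁ − P₂ = ½·13560·(13.90² − 3.159²) = ½·13560·183.3 = 1243000 Pa.

ΔP ≈ 1243000 Pa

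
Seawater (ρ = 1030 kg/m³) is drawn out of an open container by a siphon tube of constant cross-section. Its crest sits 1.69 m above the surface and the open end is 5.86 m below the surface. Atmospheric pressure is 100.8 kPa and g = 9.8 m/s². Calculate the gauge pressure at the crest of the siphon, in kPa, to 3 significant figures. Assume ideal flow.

From the surface to the outlet (both open to atmosphere, surface at rest): v = √(2g·h_out) = √(2·9.8·5.86) = 10.7 m/s.
With constant cross-section the crest speed equals v; applying Bernoulli from the surface up to the crest, P_top = P_atm − ½ρv² − ρg·h_top.
P_top = 100800 − ½·1030·10.7² − 1030·9.8·1.69 = 24600 Pa. So P_gauge = P_top − P_atm = -76200 Pa.

P_gauge ≈ -76.2 kPa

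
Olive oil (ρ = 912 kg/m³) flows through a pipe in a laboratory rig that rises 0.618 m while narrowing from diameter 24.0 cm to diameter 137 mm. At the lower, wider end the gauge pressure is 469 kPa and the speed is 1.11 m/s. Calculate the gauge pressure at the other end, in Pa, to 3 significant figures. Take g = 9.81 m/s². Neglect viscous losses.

459000 Pa

By continuity, v₂ = v₁·A₁/A₂ = 1.11·(452/147) = 3.41 m/s.
Bernoulli: P₁ + ½ρv₁² + ρg h₁ = P₂ + ½ρv₂² + ρg h₂, so P₂ = P₁ + ½ρ(v₁² − v₂²) − ρg(h₂ − h₁).
P₂ = 469000 + ½·912·(1.11² − 3.41²) − 912·9.81·(+0.618) = 469000 + (-4730) − (5530) = 459000 Pa.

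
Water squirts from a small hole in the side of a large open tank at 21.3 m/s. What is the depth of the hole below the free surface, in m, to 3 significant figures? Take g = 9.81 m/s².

h ≈ 23.1 m

Inverting v = √(2gh) gives h = v² / 2g.
h = 21.3²/(2·9.81) = 454/19.62 = 23.1 m.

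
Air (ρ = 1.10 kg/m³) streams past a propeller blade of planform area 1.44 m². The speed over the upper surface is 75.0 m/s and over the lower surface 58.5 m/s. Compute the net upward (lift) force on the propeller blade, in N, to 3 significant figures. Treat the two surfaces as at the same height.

From P + ½ρv² = const at equal height, P_low − P_up = ½ρ(v_up² − v_low²).
ΔP = ½·1.10·(75.0² − 58.5²) = 1210 Pa.
Lift = ΔP · A = 1210 × 1.44 = 1740 N.

F = 1740 N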